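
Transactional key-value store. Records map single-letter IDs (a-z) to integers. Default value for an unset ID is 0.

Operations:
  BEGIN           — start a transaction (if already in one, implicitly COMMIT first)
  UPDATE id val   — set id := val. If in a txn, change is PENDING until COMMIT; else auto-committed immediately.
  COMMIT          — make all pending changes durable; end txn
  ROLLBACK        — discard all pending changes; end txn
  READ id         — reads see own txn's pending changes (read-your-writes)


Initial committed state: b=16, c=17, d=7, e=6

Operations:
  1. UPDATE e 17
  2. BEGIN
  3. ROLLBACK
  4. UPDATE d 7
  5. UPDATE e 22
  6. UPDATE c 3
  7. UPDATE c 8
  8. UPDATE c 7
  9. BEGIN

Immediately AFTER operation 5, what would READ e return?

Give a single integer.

Answer: 22

Derivation:
Initial committed: {b=16, c=17, d=7, e=6}
Op 1: UPDATE e=17 (auto-commit; committed e=17)
Op 2: BEGIN: in_txn=True, pending={}
Op 3: ROLLBACK: discarded pending []; in_txn=False
Op 4: UPDATE d=7 (auto-commit; committed d=7)
Op 5: UPDATE e=22 (auto-commit; committed e=22)
After op 5: visible(e) = 22 (pending={}, committed={b=16, c=17, d=7, e=22})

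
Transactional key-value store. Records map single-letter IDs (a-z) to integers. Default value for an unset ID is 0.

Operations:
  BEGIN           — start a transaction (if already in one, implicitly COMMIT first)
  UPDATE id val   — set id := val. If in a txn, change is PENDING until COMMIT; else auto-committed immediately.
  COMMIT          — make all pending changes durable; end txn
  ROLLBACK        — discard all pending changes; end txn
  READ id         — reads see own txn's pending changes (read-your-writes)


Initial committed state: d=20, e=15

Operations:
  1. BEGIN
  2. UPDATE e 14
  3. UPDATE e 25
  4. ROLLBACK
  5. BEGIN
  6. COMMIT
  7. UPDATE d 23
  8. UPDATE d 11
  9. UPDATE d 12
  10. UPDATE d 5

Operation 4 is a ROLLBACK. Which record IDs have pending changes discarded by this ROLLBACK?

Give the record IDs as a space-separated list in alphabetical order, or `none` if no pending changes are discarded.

Initial committed: {d=20, e=15}
Op 1: BEGIN: in_txn=True, pending={}
Op 2: UPDATE e=14 (pending; pending now {e=14})
Op 3: UPDATE e=25 (pending; pending now {e=25})
Op 4: ROLLBACK: discarded pending ['e']; in_txn=False
Op 5: BEGIN: in_txn=True, pending={}
Op 6: COMMIT: merged [] into committed; committed now {d=20, e=15}
Op 7: UPDATE d=23 (auto-commit; committed d=23)
Op 8: UPDATE d=11 (auto-commit; committed d=11)
Op 9: UPDATE d=12 (auto-commit; committed d=12)
Op 10: UPDATE d=5 (auto-commit; committed d=5)
ROLLBACK at op 4 discards: ['e']

Answer: e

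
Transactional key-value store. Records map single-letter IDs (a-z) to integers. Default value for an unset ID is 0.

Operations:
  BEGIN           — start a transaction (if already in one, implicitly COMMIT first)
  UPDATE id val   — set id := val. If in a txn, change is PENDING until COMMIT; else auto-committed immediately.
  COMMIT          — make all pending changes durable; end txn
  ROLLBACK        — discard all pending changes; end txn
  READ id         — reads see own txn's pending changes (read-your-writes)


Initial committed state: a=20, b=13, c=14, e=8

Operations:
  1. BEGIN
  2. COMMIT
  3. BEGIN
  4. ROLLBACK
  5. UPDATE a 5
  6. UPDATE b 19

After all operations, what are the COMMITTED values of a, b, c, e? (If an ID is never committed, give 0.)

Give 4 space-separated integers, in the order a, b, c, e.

Initial committed: {a=20, b=13, c=14, e=8}
Op 1: BEGIN: in_txn=True, pending={}
Op 2: COMMIT: merged [] into committed; committed now {a=20, b=13, c=14, e=8}
Op 3: BEGIN: in_txn=True, pending={}
Op 4: ROLLBACK: discarded pending []; in_txn=False
Op 5: UPDATE a=5 (auto-commit; committed a=5)
Op 6: UPDATE b=19 (auto-commit; committed b=19)
Final committed: {a=5, b=19, c=14, e=8}

Answer: 5 19 14 8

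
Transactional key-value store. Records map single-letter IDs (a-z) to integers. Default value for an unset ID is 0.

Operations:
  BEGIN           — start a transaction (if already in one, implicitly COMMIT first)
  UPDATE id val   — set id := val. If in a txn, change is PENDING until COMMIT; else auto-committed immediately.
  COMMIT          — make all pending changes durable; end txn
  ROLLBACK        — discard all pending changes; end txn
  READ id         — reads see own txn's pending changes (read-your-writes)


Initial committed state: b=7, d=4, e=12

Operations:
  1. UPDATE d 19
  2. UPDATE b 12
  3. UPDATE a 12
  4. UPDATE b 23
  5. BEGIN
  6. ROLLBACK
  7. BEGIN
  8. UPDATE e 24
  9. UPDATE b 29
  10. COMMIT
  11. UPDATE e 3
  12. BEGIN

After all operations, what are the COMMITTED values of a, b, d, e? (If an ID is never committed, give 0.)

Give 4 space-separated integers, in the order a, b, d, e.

Initial committed: {b=7, d=4, e=12}
Op 1: UPDATE d=19 (auto-commit; committed d=19)
Op 2: UPDATE b=12 (auto-commit; committed b=12)
Op 3: UPDATE a=12 (auto-commit; committed a=12)
Op 4: UPDATE b=23 (auto-commit; committed b=23)
Op 5: BEGIN: in_txn=True, pending={}
Op 6: ROLLBACK: discarded pending []; in_txn=False
Op 7: BEGIN: in_txn=True, pending={}
Op 8: UPDATE e=24 (pending; pending now {e=24})
Op 9: UPDATE b=29 (pending; pending now {b=29, e=24})
Op 10: COMMIT: merged ['b', 'e'] into committed; committed now {a=12, b=29, d=19, e=24}
Op 11: UPDATE e=3 (auto-commit; committed e=3)
Op 12: BEGIN: in_txn=True, pending={}
Final committed: {a=12, b=29, d=19, e=3}

Answer: 12 29 19 3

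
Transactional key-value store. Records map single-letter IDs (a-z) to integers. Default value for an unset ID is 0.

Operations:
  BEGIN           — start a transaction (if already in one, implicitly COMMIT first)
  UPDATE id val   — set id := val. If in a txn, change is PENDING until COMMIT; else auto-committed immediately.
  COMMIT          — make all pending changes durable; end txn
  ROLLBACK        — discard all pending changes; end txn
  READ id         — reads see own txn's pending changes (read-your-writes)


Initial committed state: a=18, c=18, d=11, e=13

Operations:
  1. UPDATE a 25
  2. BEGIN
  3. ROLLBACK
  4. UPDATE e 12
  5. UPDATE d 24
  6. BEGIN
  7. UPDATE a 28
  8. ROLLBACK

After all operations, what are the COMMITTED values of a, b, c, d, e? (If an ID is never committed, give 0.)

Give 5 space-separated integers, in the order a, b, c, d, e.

Initial committed: {a=18, c=18, d=11, e=13}
Op 1: UPDATE a=25 (auto-commit; committed a=25)
Op 2: BEGIN: in_txn=True, pending={}
Op 3: ROLLBACK: discarded pending []; in_txn=False
Op 4: UPDATE e=12 (auto-commit; committed e=12)
Op 5: UPDATE d=24 (auto-commit; committed d=24)
Op 6: BEGIN: in_txn=True, pending={}
Op 7: UPDATE a=28 (pending; pending now {a=28})
Op 8: ROLLBACK: discarded pending ['a']; in_txn=False
Final committed: {a=25, c=18, d=24, e=12}

Answer: 25 0 18 24 12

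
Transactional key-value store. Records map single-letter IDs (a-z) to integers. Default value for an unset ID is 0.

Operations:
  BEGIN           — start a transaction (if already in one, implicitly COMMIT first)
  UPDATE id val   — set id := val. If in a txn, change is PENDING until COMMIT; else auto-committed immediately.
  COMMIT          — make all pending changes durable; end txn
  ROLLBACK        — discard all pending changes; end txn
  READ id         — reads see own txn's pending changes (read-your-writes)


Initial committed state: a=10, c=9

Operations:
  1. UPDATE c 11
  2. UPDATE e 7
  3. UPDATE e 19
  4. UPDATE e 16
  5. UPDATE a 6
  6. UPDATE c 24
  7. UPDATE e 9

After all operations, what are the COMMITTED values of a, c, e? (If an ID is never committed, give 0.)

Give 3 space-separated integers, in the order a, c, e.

Initial committed: {a=10, c=9}
Op 1: UPDATE c=11 (auto-commit; committed c=11)
Op 2: UPDATE e=7 (auto-commit; committed e=7)
Op 3: UPDATE e=19 (auto-commit; committed e=19)
Op 4: UPDATE e=16 (auto-commit; committed e=16)
Op 5: UPDATE a=6 (auto-commit; committed a=6)
Op 6: UPDATE c=24 (auto-commit; committed c=24)
Op 7: UPDATE e=9 (auto-commit; committed e=9)
Final committed: {a=6, c=24, e=9}

Answer: 6 24 9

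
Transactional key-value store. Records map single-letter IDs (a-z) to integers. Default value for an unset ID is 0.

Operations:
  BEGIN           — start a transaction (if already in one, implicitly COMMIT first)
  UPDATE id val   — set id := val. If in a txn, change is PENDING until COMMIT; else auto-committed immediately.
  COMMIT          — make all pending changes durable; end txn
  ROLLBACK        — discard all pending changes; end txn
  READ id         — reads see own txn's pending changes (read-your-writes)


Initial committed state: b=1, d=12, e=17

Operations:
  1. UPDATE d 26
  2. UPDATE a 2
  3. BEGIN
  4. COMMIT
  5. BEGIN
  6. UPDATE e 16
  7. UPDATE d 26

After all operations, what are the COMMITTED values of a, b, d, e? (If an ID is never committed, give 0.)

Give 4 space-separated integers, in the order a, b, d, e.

Answer: 2 1 26 17

Derivation:
Initial committed: {b=1, d=12, e=17}
Op 1: UPDATE d=26 (auto-commit; committed d=26)
Op 2: UPDATE a=2 (auto-commit; committed a=2)
Op 3: BEGIN: in_txn=True, pending={}
Op 4: COMMIT: merged [] into committed; committed now {a=2, b=1, d=26, e=17}
Op 5: BEGIN: in_txn=True, pending={}
Op 6: UPDATE e=16 (pending; pending now {e=16})
Op 7: UPDATE d=26 (pending; pending now {d=26, e=16})
Final committed: {a=2, b=1, d=26, e=17}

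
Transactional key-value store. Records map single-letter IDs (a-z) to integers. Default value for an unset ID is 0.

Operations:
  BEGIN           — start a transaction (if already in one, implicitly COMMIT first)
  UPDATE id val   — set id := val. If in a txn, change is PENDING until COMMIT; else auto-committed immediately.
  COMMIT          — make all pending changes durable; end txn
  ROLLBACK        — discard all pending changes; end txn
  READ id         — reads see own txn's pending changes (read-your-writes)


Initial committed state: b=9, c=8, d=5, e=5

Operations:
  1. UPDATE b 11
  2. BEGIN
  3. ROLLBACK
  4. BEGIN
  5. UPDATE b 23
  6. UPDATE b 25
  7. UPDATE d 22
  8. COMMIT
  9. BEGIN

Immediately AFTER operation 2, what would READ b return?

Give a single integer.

Initial committed: {b=9, c=8, d=5, e=5}
Op 1: UPDATE b=11 (auto-commit; committed b=11)
Op 2: BEGIN: in_txn=True, pending={}
After op 2: visible(b) = 11 (pending={}, committed={b=11, c=8, d=5, e=5})

Answer: 11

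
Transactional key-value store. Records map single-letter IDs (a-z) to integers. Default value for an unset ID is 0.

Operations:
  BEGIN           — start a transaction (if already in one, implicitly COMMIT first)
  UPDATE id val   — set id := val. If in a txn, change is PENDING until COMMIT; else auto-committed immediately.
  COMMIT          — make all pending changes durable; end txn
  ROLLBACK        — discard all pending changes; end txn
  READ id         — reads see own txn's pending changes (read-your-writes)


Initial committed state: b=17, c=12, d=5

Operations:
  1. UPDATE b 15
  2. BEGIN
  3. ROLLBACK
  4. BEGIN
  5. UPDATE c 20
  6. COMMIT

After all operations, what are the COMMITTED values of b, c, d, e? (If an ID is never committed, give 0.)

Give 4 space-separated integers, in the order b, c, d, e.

Answer: 15 20 5 0

Derivation:
Initial committed: {b=17, c=12, d=5}
Op 1: UPDATE b=15 (auto-commit; committed b=15)
Op 2: BEGIN: in_txn=True, pending={}
Op 3: ROLLBACK: discarded pending []; in_txn=False
Op 4: BEGIN: in_txn=True, pending={}
Op 5: UPDATE c=20 (pending; pending now {c=20})
Op 6: COMMIT: merged ['c'] into committed; committed now {b=15, c=20, d=5}
Final committed: {b=15, c=20, d=5}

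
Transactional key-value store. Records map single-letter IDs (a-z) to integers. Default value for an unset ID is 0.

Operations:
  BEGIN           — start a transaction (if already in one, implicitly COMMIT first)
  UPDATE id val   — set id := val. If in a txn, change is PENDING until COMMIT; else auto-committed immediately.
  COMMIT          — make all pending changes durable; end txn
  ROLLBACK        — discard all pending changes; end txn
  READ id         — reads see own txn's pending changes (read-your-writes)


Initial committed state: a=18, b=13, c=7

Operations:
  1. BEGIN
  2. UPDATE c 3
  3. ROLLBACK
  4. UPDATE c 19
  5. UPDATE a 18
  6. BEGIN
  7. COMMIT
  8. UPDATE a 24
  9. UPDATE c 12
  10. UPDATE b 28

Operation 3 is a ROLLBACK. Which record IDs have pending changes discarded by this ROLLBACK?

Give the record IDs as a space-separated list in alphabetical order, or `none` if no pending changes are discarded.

Answer: c

Derivation:
Initial committed: {a=18, b=13, c=7}
Op 1: BEGIN: in_txn=True, pending={}
Op 2: UPDATE c=3 (pending; pending now {c=3})
Op 3: ROLLBACK: discarded pending ['c']; in_txn=False
Op 4: UPDATE c=19 (auto-commit; committed c=19)
Op 5: UPDATE a=18 (auto-commit; committed a=18)
Op 6: BEGIN: in_txn=True, pending={}
Op 7: COMMIT: merged [] into committed; committed now {a=18, b=13, c=19}
Op 8: UPDATE a=24 (auto-commit; committed a=24)
Op 9: UPDATE c=12 (auto-commit; committed c=12)
Op 10: UPDATE b=28 (auto-commit; committed b=28)
ROLLBACK at op 3 discards: ['c']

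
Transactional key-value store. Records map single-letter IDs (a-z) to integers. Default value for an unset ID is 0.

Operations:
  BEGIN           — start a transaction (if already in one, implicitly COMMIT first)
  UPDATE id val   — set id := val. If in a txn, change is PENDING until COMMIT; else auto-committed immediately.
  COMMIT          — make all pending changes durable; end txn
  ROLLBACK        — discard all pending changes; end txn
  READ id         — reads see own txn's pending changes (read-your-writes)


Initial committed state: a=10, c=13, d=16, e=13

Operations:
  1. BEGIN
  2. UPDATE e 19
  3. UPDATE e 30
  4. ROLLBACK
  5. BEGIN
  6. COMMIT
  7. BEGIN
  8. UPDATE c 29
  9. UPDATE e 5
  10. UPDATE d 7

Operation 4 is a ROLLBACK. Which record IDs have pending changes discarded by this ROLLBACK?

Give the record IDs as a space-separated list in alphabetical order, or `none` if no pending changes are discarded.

Answer: e

Derivation:
Initial committed: {a=10, c=13, d=16, e=13}
Op 1: BEGIN: in_txn=True, pending={}
Op 2: UPDATE e=19 (pending; pending now {e=19})
Op 3: UPDATE e=30 (pending; pending now {e=30})
Op 4: ROLLBACK: discarded pending ['e']; in_txn=False
Op 5: BEGIN: in_txn=True, pending={}
Op 6: COMMIT: merged [] into committed; committed now {a=10, c=13, d=16, e=13}
Op 7: BEGIN: in_txn=True, pending={}
Op 8: UPDATE c=29 (pending; pending now {c=29})
Op 9: UPDATE e=5 (pending; pending now {c=29, e=5})
Op 10: UPDATE d=7 (pending; pending now {c=29, d=7, e=5})
ROLLBACK at op 4 discards: ['e']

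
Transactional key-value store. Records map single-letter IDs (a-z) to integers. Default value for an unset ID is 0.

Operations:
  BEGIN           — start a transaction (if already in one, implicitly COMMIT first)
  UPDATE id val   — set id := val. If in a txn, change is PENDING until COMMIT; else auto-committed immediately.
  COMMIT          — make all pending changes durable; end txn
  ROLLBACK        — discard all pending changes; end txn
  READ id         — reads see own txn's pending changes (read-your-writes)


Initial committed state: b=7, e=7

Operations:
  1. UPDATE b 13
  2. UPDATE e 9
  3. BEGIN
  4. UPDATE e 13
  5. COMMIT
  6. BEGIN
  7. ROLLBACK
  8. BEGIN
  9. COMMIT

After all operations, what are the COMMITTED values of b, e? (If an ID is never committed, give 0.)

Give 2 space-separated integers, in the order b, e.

Initial committed: {b=7, e=7}
Op 1: UPDATE b=13 (auto-commit; committed b=13)
Op 2: UPDATE e=9 (auto-commit; committed e=9)
Op 3: BEGIN: in_txn=True, pending={}
Op 4: UPDATE e=13 (pending; pending now {e=13})
Op 5: COMMIT: merged ['e'] into committed; committed now {b=13, e=13}
Op 6: BEGIN: in_txn=True, pending={}
Op 7: ROLLBACK: discarded pending []; in_txn=False
Op 8: BEGIN: in_txn=True, pending={}
Op 9: COMMIT: merged [] into committed; committed now {b=13, e=13}
Final committed: {b=13, e=13}

Answer: 13 13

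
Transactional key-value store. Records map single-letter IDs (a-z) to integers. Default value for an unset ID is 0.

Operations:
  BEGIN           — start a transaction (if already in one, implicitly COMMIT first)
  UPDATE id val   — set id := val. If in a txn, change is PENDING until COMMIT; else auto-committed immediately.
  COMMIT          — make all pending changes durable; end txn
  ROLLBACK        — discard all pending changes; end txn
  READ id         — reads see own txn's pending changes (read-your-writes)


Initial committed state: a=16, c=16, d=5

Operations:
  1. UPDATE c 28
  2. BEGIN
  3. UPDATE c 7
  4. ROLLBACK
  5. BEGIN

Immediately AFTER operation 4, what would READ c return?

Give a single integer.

Answer: 28

Derivation:
Initial committed: {a=16, c=16, d=5}
Op 1: UPDATE c=28 (auto-commit; committed c=28)
Op 2: BEGIN: in_txn=True, pending={}
Op 3: UPDATE c=7 (pending; pending now {c=7})
Op 4: ROLLBACK: discarded pending ['c']; in_txn=False
After op 4: visible(c) = 28 (pending={}, committed={a=16, c=28, d=5})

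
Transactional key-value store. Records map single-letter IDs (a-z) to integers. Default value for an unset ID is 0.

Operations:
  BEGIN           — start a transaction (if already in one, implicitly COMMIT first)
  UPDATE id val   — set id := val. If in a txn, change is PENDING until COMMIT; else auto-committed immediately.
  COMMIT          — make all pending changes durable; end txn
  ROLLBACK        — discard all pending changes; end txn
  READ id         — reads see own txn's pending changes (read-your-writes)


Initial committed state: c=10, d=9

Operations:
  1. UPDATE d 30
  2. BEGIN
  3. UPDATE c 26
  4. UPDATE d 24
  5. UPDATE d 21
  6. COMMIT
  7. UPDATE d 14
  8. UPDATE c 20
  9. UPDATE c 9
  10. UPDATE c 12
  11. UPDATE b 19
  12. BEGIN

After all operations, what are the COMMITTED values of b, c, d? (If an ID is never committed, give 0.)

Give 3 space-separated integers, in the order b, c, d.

Initial committed: {c=10, d=9}
Op 1: UPDATE d=30 (auto-commit; committed d=30)
Op 2: BEGIN: in_txn=True, pending={}
Op 3: UPDATE c=26 (pending; pending now {c=26})
Op 4: UPDATE d=24 (pending; pending now {c=26, d=24})
Op 5: UPDATE d=21 (pending; pending now {c=26, d=21})
Op 6: COMMIT: merged ['c', 'd'] into committed; committed now {c=26, d=21}
Op 7: UPDATE d=14 (auto-commit; committed d=14)
Op 8: UPDATE c=20 (auto-commit; committed c=20)
Op 9: UPDATE c=9 (auto-commit; committed c=9)
Op 10: UPDATE c=12 (auto-commit; committed c=12)
Op 11: UPDATE b=19 (auto-commit; committed b=19)
Op 12: BEGIN: in_txn=True, pending={}
Final committed: {b=19, c=12, d=14}

Answer: 19 12 14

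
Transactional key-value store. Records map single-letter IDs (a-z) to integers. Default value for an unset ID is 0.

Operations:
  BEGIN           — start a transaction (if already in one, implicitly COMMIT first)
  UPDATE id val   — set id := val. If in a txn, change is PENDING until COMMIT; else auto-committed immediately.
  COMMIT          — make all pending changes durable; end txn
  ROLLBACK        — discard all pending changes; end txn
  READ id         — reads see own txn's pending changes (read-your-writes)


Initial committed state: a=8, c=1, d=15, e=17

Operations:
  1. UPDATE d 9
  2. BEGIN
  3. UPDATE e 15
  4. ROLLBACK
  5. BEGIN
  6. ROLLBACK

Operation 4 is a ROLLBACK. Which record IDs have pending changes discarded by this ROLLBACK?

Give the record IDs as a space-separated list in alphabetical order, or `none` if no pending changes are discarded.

Answer: e

Derivation:
Initial committed: {a=8, c=1, d=15, e=17}
Op 1: UPDATE d=9 (auto-commit; committed d=9)
Op 2: BEGIN: in_txn=True, pending={}
Op 3: UPDATE e=15 (pending; pending now {e=15})
Op 4: ROLLBACK: discarded pending ['e']; in_txn=False
Op 5: BEGIN: in_txn=True, pending={}
Op 6: ROLLBACK: discarded pending []; in_txn=False
ROLLBACK at op 4 discards: ['e']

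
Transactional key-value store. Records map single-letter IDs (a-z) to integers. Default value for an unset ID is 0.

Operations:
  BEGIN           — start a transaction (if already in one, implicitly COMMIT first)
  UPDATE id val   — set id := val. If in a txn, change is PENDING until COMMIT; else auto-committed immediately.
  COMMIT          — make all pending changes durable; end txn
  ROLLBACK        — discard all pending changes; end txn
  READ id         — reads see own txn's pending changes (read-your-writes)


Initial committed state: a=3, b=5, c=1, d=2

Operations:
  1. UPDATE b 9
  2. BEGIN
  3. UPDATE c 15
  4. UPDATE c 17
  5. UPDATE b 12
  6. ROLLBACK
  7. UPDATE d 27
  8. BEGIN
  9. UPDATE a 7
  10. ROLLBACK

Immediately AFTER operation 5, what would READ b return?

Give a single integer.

Initial committed: {a=3, b=5, c=1, d=2}
Op 1: UPDATE b=9 (auto-commit; committed b=9)
Op 2: BEGIN: in_txn=True, pending={}
Op 3: UPDATE c=15 (pending; pending now {c=15})
Op 4: UPDATE c=17 (pending; pending now {c=17})
Op 5: UPDATE b=12 (pending; pending now {b=12, c=17})
After op 5: visible(b) = 12 (pending={b=12, c=17}, committed={a=3, b=9, c=1, d=2})

Answer: 12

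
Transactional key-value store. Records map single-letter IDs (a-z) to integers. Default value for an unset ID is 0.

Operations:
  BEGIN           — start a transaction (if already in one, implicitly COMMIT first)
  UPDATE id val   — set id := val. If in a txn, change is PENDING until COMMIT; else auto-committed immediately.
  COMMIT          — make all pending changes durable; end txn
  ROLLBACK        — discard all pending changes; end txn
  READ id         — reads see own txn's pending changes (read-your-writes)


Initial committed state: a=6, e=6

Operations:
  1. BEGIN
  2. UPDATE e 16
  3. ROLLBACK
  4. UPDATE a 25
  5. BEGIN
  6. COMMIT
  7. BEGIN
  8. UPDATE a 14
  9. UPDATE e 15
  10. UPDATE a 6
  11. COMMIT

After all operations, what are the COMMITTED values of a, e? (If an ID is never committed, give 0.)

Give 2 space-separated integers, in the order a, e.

Answer: 6 15

Derivation:
Initial committed: {a=6, e=6}
Op 1: BEGIN: in_txn=True, pending={}
Op 2: UPDATE e=16 (pending; pending now {e=16})
Op 3: ROLLBACK: discarded pending ['e']; in_txn=False
Op 4: UPDATE a=25 (auto-commit; committed a=25)
Op 5: BEGIN: in_txn=True, pending={}
Op 6: COMMIT: merged [] into committed; committed now {a=25, e=6}
Op 7: BEGIN: in_txn=True, pending={}
Op 8: UPDATE a=14 (pending; pending now {a=14})
Op 9: UPDATE e=15 (pending; pending now {a=14, e=15})
Op 10: UPDATE a=6 (pending; pending now {a=6, e=15})
Op 11: COMMIT: merged ['a', 'e'] into committed; committed now {a=6, e=15}
Final committed: {a=6, e=15}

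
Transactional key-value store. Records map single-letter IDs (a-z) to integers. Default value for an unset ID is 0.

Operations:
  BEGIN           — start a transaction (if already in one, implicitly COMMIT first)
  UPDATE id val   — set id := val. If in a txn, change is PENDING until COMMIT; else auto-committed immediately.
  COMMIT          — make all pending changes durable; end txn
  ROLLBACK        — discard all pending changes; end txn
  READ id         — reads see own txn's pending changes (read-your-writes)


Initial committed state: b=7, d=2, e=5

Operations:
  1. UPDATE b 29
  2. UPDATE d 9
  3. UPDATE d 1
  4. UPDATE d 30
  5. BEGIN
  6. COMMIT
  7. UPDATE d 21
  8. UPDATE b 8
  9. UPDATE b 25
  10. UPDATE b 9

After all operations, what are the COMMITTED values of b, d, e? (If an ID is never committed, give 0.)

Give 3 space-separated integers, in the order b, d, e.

Initial committed: {b=7, d=2, e=5}
Op 1: UPDATE b=29 (auto-commit; committed b=29)
Op 2: UPDATE d=9 (auto-commit; committed d=9)
Op 3: UPDATE d=1 (auto-commit; committed d=1)
Op 4: UPDATE d=30 (auto-commit; committed d=30)
Op 5: BEGIN: in_txn=True, pending={}
Op 6: COMMIT: merged [] into committed; committed now {b=29, d=30, e=5}
Op 7: UPDATE d=21 (auto-commit; committed d=21)
Op 8: UPDATE b=8 (auto-commit; committed b=8)
Op 9: UPDATE b=25 (auto-commit; committed b=25)
Op 10: UPDATE b=9 (auto-commit; committed b=9)
Final committed: {b=9, d=21, e=5}

Answer: 9 21 5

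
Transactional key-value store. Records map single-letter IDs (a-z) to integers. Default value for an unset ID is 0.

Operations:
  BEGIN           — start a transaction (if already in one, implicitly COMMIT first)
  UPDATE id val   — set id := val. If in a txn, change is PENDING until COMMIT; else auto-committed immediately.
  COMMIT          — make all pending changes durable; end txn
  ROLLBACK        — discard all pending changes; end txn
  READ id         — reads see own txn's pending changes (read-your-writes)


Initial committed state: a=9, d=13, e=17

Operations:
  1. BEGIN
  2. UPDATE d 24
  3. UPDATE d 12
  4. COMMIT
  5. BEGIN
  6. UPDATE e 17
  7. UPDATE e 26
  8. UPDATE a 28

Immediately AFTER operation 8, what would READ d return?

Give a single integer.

Initial committed: {a=9, d=13, e=17}
Op 1: BEGIN: in_txn=True, pending={}
Op 2: UPDATE d=24 (pending; pending now {d=24})
Op 3: UPDATE d=12 (pending; pending now {d=12})
Op 4: COMMIT: merged ['d'] into committed; committed now {a=9, d=12, e=17}
Op 5: BEGIN: in_txn=True, pending={}
Op 6: UPDATE e=17 (pending; pending now {e=17})
Op 7: UPDATE e=26 (pending; pending now {e=26})
Op 8: UPDATE a=28 (pending; pending now {a=28, e=26})
After op 8: visible(d) = 12 (pending={a=28, e=26}, committed={a=9, d=12, e=17})

Answer: 12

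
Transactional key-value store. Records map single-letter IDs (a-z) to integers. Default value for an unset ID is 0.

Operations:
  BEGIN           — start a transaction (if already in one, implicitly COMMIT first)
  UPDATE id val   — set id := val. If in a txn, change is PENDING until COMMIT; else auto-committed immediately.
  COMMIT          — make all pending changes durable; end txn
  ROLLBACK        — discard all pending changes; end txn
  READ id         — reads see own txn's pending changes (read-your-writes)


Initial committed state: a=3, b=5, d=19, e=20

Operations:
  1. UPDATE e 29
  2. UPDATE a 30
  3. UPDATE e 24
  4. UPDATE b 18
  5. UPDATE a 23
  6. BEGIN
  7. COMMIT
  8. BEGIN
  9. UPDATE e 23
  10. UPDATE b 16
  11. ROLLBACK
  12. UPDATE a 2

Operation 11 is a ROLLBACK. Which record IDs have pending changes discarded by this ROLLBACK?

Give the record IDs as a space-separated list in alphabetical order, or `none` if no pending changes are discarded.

Answer: b e

Derivation:
Initial committed: {a=3, b=5, d=19, e=20}
Op 1: UPDATE e=29 (auto-commit; committed e=29)
Op 2: UPDATE a=30 (auto-commit; committed a=30)
Op 3: UPDATE e=24 (auto-commit; committed e=24)
Op 4: UPDATE b=18 (auto-commit; committed b=18)
Op 5: UPDATE a=23 (auto-commit; committed a=23)
Op 6: BEGIN: in_txn=True, pending={}
Op 7: COMMIT: merged [] into committed; committed now {a=23, b=18, d=19, e=24}
Op 8: BEGIN: in_txn=True, pending={}
Op 9: UPDATE e=23 (pending; pending now {e=23})
Op 10: UPDATE b=16 (pending; pending now {b=16, e=23})
Op 11: ROLLBACK: discarded pending ['b', 'e']; in_txn=False
Op 12: UPDATE a=2 (auto-commit; committed a=2)
ROLLBACK at op 11 discards: ['b', 'e']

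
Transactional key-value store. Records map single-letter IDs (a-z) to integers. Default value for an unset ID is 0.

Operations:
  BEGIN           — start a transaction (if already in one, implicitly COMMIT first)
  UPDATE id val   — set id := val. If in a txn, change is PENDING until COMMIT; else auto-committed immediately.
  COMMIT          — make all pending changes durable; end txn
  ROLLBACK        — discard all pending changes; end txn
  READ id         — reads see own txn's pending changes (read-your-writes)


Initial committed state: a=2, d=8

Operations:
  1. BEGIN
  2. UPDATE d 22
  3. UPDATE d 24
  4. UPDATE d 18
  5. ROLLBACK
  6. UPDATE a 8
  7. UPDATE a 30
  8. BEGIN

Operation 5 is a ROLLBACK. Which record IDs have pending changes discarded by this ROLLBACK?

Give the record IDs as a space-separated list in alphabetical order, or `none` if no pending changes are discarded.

Answer: d

Derivation:
Initial committed: {a=2, d=8}
Op 1: BEGIN: in_txn=True, pending={}
Op 2: UPDATE d=22 (pending; pending now {d=22})
Op 3: UPDATE d=24 (pending; pending now {d=24})
Op 4: UPDATE d=18 (pending; pending now {d=18})
Op 5: ROLLBACK: discarded pending ['d']; in_txn=False
Op 6: UPDATE a=8 (auto-commit; committed a=8)
Op 7: UPDATE a=30 (auto-commit; committed a=30)
Op 8: BEGIN: in_txn=True, pending={}
ROLLBACK at op 5 discards: ['d']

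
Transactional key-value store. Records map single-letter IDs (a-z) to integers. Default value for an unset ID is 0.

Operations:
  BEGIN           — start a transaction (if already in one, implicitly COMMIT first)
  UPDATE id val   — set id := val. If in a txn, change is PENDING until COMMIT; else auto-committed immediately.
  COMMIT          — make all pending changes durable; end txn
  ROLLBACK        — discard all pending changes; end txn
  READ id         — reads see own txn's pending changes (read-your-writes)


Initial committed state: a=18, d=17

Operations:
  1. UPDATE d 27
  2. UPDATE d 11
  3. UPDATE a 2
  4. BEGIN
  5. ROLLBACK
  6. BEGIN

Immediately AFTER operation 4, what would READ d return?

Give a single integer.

Initial committed: {a=18, d=17}
Op 1: UPDATE d=27 (auto-commit; committed d=27)
Op 2: UPDATE d=11 (auto-commit; committed d=11)
Op 3: UPDATE a=2 (auto-commit; committed a=2)
Op 4: BEGIN: in_txn=True, pending={}
After op 4: visible(d) = 11 (pending={}, committed={a=2, d=11})

Answer: 11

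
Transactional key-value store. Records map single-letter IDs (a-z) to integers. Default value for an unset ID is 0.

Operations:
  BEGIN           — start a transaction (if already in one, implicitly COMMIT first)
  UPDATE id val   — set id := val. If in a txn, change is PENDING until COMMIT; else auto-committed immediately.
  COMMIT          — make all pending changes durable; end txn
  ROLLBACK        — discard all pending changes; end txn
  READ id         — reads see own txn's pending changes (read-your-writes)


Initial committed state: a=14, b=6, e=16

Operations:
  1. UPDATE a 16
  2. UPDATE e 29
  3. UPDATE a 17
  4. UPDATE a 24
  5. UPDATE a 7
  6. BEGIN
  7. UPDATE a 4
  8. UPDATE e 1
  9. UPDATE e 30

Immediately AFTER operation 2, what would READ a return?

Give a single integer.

Initial committed: {a=14, b=6, e=16}
Op 1: UPDATE a=16 (auto-commit; committed a=16)
Op 2: UPDATE e=29 (auto-commit; committed e=29)
After op 2: visible(a) = 16 (pending={}, committed={a=16, b=6, e=29})

Answer: 16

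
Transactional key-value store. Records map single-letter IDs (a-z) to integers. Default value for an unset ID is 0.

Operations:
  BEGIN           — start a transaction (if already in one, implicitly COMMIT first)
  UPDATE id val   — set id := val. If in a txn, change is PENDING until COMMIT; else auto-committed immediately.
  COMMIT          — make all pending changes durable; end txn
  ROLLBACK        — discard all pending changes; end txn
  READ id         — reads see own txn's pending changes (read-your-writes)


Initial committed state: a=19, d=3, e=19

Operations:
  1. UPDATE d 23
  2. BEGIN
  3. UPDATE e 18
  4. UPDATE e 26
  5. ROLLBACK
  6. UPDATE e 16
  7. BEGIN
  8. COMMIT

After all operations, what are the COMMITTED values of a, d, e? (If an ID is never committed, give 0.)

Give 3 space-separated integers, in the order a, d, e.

Initial committed: {a=19, d=3, e=19}
Op 1: UPDATE d=23 (auto-commit; committed d=23)
Op 2: BEGIN: in_txn=True, pending={}
Op 3: UPDATE e=18 (pending; pending now {e=18})
Op 4: UPDATE e=26 (pending; pending now {e=26})
Op 5: ROLLBACK: discarded pending ['e']; in_txn=False
Op 6: UPDATE e=16 (auto-commit; committed e=16)
Op 7: BEGIN: in_txn=True, pending={}
Op 8: COMMIT: merged [] into committed; committed now {a=19, d=23, e=16}
Final committed: {a=19, d=23, e=16}

Answer: 19 23 16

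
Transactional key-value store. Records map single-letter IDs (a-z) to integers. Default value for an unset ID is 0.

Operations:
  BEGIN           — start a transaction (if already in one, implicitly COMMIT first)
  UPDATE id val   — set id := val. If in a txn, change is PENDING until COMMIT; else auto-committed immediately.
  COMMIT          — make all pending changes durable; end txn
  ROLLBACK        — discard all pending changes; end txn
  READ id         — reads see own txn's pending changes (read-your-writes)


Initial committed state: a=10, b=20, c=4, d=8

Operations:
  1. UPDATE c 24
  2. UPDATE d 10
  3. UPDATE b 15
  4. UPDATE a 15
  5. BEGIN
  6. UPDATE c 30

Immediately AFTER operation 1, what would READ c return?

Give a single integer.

Answer: 24

Derivation:
Initial committed: {a=10, b=20, c=4, d=8}
Op 1: UPDATE c=24 (auto-commit; committed c=24)
After op 1: visible(c) = 24 (pending={}, committed={a=10, b=20, c=24, d=8})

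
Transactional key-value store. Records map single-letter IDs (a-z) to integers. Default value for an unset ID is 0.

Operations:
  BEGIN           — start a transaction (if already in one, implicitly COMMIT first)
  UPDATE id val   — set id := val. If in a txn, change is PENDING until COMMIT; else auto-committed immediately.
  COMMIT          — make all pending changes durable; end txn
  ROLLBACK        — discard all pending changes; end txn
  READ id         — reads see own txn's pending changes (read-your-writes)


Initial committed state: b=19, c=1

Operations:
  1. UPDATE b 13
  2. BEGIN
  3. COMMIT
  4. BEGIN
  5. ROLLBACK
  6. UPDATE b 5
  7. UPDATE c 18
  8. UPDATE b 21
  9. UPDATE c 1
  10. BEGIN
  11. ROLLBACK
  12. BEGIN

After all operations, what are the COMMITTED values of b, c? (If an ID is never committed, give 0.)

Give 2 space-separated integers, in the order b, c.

Initial committed: {b=19, c=1}
Op 1: UPDATE b=13 (auto-commit; committed b=13)
Op 2: BEGIN: in_txn=True, pending={}
Op 3: COMMIT: merged [] into committed; committed now {b=13, c=1}
Op 4: BEGIN: in_txn=True, pending={}
Op 5: ROLLBACK: discarded pending []; in_txn=False
Op 6: UPDATE b=5 (auto-commit; committed b=5)
Op 7: UPDATE c=18 (auto-commit; committed c=18)
Op 8: UPDATE b=21 (auto-commit; committed b=21)
Op 9: UPDATE c=1 (auto-commit; committed c=1)
Op 10: BEGIN: in_txn=True, pending={}
Op 11: ROLLBACK: discarded pending []; in_txn=False
Op 12: BEGIN: in_txn=True, pending={}
Final committed: {b=21, c=1}

Answer: 21 1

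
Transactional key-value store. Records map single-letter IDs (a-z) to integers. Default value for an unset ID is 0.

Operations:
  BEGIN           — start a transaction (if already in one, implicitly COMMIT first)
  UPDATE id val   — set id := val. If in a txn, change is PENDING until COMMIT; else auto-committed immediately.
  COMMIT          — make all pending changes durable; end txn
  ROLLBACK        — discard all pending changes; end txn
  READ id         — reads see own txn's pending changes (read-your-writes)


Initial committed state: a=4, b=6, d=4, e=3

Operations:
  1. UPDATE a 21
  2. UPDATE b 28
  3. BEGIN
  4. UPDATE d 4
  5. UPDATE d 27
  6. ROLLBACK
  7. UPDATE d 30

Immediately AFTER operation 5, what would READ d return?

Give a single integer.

Answer: 27

Derivation:
Initial committed: {a=4, b=6, d=4, e=3}
Op 1: UPDATE a=21 (auto-commit; committed a=21)
Op 2: UPDATE b=28 (auto-commit; committed b=28)
Op 3: BEGIN: in_txn=True, pending={}
Op 4: UPDATE d=4 (pending; pending now {d=4})
Op 5: UPDATE d=27 (pending; pending now {d=27})
After op 5: visible(d) = 27 (pending={d=27}, committed={a=21, b=28, d=4, e=3})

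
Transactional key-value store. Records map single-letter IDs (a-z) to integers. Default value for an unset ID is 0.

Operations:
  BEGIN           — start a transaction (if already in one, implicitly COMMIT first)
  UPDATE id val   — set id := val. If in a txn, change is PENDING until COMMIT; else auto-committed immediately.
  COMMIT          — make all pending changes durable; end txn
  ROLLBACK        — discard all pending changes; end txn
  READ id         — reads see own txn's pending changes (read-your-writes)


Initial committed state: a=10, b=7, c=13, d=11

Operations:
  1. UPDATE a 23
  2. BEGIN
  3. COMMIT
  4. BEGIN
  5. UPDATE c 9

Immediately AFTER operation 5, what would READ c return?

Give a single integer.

Initial committed: {a=10, b=7, c=13, d=11}
Op 1: UPDATE a=23 (auto-commit; committed a=23)
Op 2: BEGIN: in_txn=True, pending={}
Op 3: COMMIT: merged [] into committed; committed now {a=23, b=7, c=13, d=11}
Op 4: BEGIN: in_txn=True, pending={}
Op 5: UPDATE c=9 (pending; pending now {c=9})
After op 5: visible(c) = 9 (pending={c=9}, committed={a=23, b=7, c=13, d=11})

Answer: 9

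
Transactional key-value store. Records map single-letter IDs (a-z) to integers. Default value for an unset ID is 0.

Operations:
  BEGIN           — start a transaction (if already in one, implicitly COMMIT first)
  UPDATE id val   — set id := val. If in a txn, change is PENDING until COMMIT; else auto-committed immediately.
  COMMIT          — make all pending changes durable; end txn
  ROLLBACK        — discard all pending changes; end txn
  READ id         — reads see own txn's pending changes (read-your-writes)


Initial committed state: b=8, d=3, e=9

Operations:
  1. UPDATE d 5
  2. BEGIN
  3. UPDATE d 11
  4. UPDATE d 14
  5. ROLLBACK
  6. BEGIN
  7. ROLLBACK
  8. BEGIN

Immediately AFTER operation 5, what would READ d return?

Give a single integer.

Initial committed: {b=8, d=3, e=9}
Op 1: UPDATE d=5 (auto-commit; committed d=5)
Op 2: BEGIN: in_txn=True, pending={}
Op 3: UPDATE d=11 (pending; pending now {d=11})
Op 4: UPDATE d=14 (pending; pending now {d=14})
Op 5: ROLLBACK: discarded pending ['d']; in_txn=False
After op 5: visible(d) = 5 (pending={}, committed={b=8, d=5, e=9})

Answer: 5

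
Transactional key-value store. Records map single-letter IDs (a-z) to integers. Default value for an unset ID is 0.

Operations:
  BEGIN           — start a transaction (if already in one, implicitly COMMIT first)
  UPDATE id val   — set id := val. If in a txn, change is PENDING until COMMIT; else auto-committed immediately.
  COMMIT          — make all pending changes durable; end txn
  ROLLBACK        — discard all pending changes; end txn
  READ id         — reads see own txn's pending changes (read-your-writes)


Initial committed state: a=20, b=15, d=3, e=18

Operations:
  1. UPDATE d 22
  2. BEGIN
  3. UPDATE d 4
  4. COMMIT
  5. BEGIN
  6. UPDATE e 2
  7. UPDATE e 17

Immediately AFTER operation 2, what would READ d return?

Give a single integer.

Initial committed: {a=20, b=15, d=3, e=18}
Op 1: UPDATE d=22 (auto-commit; committed d=22)
Op 2: BEGIN: in_txn=True, pending={}
After op 2: visible(d) = 22 (pending={}, committed={a=20, b=15, d=22, e=18})

Answer: 22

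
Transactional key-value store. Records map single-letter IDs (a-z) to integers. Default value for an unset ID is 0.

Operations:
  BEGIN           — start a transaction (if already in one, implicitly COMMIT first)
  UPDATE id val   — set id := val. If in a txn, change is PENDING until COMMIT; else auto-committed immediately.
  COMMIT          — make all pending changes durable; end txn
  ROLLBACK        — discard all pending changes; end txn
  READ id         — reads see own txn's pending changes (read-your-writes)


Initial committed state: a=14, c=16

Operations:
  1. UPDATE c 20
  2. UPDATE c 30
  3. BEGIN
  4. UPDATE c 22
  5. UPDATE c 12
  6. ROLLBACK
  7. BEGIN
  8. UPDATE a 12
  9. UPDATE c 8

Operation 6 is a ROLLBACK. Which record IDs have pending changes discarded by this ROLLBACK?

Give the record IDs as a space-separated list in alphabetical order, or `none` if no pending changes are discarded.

Answer: c

Derivation:
Initial committed: {a=14, c=16}
Op 1: UPDATE c=20 (auto-commit; committed c=20)
Op 2: UPDATE c=30 (auto-commit; committed c=30)
Op 3: BEGIN: in_txn=True, pending={}
Op 4: UPDATE c=22 (pending; pending now {c=22})
Op 5: UPDATE c=12 (pending; pending now {c=12})
Op 6: ROLLBACK: discarded pending ['c']; in_txn=False
Op 7: BEGIN: in_txn=True, pending={}
Op 8: UPDATE a=12 (pending; pending now {a=12})
Op 9: UPDATE c=8 (pending; pending now {a=12, c=8})
ROLLBACK at op 6 discards: ['c']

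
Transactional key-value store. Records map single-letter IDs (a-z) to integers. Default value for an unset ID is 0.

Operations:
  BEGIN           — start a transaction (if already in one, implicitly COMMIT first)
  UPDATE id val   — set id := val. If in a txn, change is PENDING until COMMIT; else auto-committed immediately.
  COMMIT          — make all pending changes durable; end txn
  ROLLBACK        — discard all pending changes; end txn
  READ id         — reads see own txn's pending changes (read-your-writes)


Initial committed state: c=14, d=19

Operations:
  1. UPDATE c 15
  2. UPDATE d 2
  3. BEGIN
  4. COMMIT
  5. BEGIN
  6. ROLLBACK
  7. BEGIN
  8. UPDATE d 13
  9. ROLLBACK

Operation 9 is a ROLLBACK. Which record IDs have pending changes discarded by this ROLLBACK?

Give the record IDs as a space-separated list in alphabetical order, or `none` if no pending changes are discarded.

Answer: d

Derivation:
Initial committed: {c=14, d=19}
Op 1: UPDATE c=15 (auto-commit; committed c=15)
Op 2: UPDATE d=2 (auto-commit; committed d=2)
Op 3: BEGIN: in_txn=True, pending={}
Op 4: COMMIT: merged [] into committed; committed now {c=15, d=2}
Op 5: BEGIN: in_txn=True, pending={}
Op 6: ROLLBACK: discarded pending []; in_txn=False
Op 7: BEGIN: in_txn=True, pending={}
Op 8: UPDATE d=13 (pending; pending now {d=13})
Op 9: ROLLBACK: discarded pending ['d']; in_txn=False
ROLLBACK at op 9 discards: ['d']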